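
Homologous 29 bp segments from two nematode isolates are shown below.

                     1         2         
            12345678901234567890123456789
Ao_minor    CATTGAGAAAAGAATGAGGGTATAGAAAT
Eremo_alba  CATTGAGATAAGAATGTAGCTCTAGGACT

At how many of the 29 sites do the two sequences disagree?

7

Differing sites — 9:A/T; 17:A/T; 18:G/A; 20:G/C; 22:A/C; 26:A/G; 28:A/C.
That gives 7 mismatches out of 29 aligned sites, so the Hamming distance is 7.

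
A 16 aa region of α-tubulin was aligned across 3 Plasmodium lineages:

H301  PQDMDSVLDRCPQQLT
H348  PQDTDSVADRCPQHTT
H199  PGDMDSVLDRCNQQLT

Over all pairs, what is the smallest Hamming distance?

2

Pairwise Hamming distances:
  H301 vs H348: 4
  H301 vs H199: 2
  H348 vs H199: 6
The smallest is 2, between H301 and H199.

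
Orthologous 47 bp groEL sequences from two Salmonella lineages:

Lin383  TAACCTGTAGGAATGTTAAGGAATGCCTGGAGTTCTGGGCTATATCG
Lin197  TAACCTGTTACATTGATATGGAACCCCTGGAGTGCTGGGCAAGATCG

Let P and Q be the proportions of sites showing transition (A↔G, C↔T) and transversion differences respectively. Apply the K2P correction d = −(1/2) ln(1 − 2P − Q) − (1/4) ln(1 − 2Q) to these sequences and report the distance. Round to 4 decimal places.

The sequences differ at positions 9 (A/T, transversion), 10 (G/A, transition), 11 (G/C, transversion), 13 (A/T, transversion), 16 (T/A, transversion), 19 (A/T, transversion), 24 (T/C, transition), 25 (G/C, transversion), 34 (T/G, transversion), 41 (T/A, transversion), 43 (T/G, transversion).
Of the 11 differences, 2 transitions and 9 transversions over 47 sites: P = 2/47 = 0.042553, Q = 9/47 = 0.191489.
d = −0.5·ln(0.723405) − 0.25·ln(0.617022) = −0.5·(-0.323786) − 0.25·(-0.482851) = 0.2826.

0.2826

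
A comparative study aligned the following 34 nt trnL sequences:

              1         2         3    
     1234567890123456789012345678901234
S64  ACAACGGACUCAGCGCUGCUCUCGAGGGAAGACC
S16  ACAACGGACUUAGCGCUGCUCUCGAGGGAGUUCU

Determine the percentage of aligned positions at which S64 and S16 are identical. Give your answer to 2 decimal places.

Mismatches occur at site 11 (C→U), site 30 (A→G), site 31 (G→U), site 32 (A→U), site 34 (C→U).
29 of the 34 sites match, so the percent identity is 29/34 × 100 = 85.29%.

85.29%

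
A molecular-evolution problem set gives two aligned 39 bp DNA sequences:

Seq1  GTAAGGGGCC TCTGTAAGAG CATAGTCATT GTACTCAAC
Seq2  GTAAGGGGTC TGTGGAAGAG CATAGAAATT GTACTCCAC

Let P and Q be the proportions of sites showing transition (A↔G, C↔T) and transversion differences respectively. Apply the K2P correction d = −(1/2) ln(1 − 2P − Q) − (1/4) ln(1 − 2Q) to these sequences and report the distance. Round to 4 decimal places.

Differing sites — 9:C/T (Ti); 12:C/G (Tv); 15:T/G (Tv); 26:T/A (Tv); 27:C/A (Tv); 37:A/C (Tv).
Of the 6 differences, 1 transition and 5 transversions over 39 sites: P = 1/39 = 0.025641, Q = 5/39 = 0.128205.
d = −0.5·ln(0.820513) − 0.25·ln(0.743590) = −0.5·(-0.197826) − 0.25·(-0.296265) = 0.1730.

0.1730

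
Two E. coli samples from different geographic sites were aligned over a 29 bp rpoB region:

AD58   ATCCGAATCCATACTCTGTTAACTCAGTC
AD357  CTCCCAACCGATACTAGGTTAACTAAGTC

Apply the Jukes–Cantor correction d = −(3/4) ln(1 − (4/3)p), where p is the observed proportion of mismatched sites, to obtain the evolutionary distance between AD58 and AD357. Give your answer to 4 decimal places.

0.2913

The sequences differ at positions 1 (A/C), 5 (G/C), 8 (T/C), 10 (C/G), 16 (C/A), 17 (T/G), 25 (C/A).
p = 7/29 = 0.241379.
d = −0.75 · ln(1 − (4/3)·0.241379) = −0.75 · ln(0.678161) = −0.75 · (-0.388371) = 0.2913.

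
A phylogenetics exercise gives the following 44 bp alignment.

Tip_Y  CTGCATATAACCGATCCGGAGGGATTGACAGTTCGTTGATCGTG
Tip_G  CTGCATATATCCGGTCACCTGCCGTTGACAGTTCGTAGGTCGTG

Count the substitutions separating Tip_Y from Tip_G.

11

Mismatches occur at site 10 (A→T), site 14 (A→G), site 17 (C→A), site 18 (G→C), site 19 (G→C), site 20 (A→T), site 22 (G→C), site 23 (G→C), site 24 (A→G), site 37 (T→A), site 39 (A→G).
That gives 11 mismatches out of 44 aligned sites, so the Hamming distance is 11.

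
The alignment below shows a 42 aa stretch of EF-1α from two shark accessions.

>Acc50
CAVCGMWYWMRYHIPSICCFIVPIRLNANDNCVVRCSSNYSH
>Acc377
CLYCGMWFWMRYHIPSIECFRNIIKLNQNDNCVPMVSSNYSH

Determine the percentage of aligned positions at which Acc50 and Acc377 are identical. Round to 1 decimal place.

Mismatches occur at site 2 (A↔L), site 3 (V↔Y), site 8 (Y↔F), site 18 (C↔E), site 21 (I↔R), site 22 (V↔N), site 23 (P↔I), site 25 (R↔K), site 28 (A↔Q), site 34 (V↔P), site 35 (R↔M), site 36 (C↔V).
30 of the 42 sites match, so the percent identity is 30/42 × 100 = 71.4%.

71.4%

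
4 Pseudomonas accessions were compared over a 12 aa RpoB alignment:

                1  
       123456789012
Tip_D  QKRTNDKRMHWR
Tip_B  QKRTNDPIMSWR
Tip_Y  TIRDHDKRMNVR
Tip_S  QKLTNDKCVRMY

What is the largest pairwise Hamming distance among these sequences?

Pairwise Hamming distances:
  Tip_D vs Tip_B: 3
  Tip_D vs Tip_Y: 6
  Tip_D vs Tip_S: 6
  Tip_B vs Tip_Y: 8
  Tip_B vs Tip_S: 7
  Tip_Y vs Tip_S: 10
The largest is 10, between Tip_Y and Tip_S.

10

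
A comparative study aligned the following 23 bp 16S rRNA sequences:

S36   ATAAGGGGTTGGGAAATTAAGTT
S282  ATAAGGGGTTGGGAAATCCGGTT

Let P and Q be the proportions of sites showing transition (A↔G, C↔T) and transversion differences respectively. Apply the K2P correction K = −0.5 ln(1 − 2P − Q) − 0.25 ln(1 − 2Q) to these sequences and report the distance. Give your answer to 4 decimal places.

Differing sites — 18:T/C (Ti); 19:A/C (Tv); 20:A/G (Ti).
Of the 3 differences, 2 transitions and 1 transversion over 23 sites: P = 2/23 = 0.086957, Q = 1/23 = 0.043478.
d = −0.5·ln(0.782608) − 0.25·ln(0.913044) = −0.5·(-0.245123) − 0.25·(-0.090971) = 0.1453.

0.1453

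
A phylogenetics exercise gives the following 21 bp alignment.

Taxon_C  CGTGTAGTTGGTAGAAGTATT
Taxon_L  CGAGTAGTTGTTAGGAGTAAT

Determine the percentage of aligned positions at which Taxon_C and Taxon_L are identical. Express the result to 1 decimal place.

Mismatches occur at site 3 (T→A), site 11 (G→T), site 15 (A→G), site 20 (T→A).
17 of the 21 sites match, so the percent identity is 17/21 × 100 = 81.0%.

81.0%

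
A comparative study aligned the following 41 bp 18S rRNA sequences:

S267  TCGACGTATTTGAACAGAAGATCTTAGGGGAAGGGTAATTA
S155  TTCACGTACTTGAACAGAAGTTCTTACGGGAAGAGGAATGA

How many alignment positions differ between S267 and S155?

8

The sequences differ at positions 2 (C/T), 3 (G/C), 9 (T/C), 21 (A/T), 27 (G/C), 34 (G/A), 36 (T/G), 40 (T/G).
That gives 8 mismatches out of 41 aligned sites, so the Hamming distance is 8.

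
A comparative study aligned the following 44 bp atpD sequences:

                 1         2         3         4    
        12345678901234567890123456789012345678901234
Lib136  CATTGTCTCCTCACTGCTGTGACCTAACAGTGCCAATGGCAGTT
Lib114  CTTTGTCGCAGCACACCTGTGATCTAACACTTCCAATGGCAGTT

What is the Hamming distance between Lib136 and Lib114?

Differing sites — 2:A/T; 8:T/G; 10:C/A; 11:T/G; 15:T/A; 16:G/C; 23:C/T; 30:G/C; 32:G/T.
That gives 9 mismatches out of 44 aligned sites, so the Hamming distance is 9.

9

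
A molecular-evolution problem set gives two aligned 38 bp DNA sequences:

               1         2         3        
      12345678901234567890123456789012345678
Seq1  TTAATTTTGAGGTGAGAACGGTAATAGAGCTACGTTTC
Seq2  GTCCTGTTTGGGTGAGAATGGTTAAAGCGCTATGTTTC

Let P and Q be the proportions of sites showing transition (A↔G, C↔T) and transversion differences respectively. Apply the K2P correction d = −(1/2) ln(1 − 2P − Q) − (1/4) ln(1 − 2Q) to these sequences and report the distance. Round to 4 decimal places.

Mismatches occur at site 1 (T↔G, transversion), site 3 (A↔C, transversion), site 4 (A↔C, transversion), site 6 (T↔G, transversion), site 9 (G↔T, transversion), site 10 (A↔G, transition), site 19 (C↔T, transition), site 23 (A↔T, transversion), site 25 (T↔A, transversion), site 28 (A↔C, transversion), site 33 (C↔T, transition).
Of the 11 differences, 3 transitions and 8 transversions over 38 sites: P = 3/38 = 0.078947, Q = 8/38 = 0.210526.
d = −0.5·ln(0.631580) − 0.25·ln(0.578948) = −0.5·(-0.459531) − 0.25·(-0.546543) = 0.3664.

0.3664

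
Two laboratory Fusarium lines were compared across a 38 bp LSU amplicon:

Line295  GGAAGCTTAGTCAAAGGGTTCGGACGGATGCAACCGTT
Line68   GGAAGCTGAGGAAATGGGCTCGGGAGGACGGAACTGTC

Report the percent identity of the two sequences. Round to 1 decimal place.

Mismatches occur at site 8 (T→G), site 11 (T→G), site 12 (C→A), site 15 (A→T), site 19 (T→C), site 24 (A→G), site 25 (C→A), site 29 (T→C), site 31 (C→G), site 35 (C→T), site 38 (T→C).
27 of the 38 sites match, so the percent identity is 27/38 × 100 = 71.1%.

71.1%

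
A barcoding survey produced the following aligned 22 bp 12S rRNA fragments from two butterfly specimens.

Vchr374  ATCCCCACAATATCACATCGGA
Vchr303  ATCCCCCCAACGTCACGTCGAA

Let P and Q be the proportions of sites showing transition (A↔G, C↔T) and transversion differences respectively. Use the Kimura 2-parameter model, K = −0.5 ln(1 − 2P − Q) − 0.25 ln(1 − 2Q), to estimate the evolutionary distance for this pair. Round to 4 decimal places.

The sequences differ at positions 7 (A/C, transversion), 11 (T/C, transition), 12 (A/G, transition), 17 (A/G, transition), 21 (G/A, transition).
Of the 5 differences, 4 transitions and 1 transversion over 22 sites: P = 4/22 = 0.181818, Q = 1/22 = 0.045455.
d = −0.5·ln(0.590909) − 0.25·ln(0.909090) = −0.5·(-0.526093) − 0.25·(-0.095311) = 0.2869.

0.2869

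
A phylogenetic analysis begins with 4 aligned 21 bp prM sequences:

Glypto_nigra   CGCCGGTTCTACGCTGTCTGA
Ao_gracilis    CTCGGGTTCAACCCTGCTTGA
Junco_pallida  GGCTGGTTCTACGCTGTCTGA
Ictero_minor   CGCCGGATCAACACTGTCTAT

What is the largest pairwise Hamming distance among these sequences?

8

Pairwise Hamming distances:
  Glypto_nigra vs Ao_gracilis: 6
  Glypto_nigra vs Junco_pallida: 2
  Glypto_nigra vs Ictero_minor: 5
  Ao_gracilis vs Junco_pallida: 7
  Ao_gracilis vs Ictero_minor: 8
  Junco_pallida vs Ictero_minor: 7
The largest is 8, between Ao_gracilis and Ictero_minor.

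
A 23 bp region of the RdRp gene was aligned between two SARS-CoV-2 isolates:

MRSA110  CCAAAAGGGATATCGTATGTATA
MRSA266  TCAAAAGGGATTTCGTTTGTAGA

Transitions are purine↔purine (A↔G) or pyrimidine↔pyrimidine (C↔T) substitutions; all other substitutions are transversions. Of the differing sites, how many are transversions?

Differing sites — 1:C/T (Ti); 12:A/T (Tv); 17:A/T (Tv); 22:T/G (Tv).
Of the 4 differences, 1 transition and 3 transversions, so the answer is 3.

3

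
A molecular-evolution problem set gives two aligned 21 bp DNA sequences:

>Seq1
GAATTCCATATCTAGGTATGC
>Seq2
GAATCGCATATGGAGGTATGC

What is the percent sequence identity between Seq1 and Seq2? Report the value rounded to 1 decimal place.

81.0%

Mismatches occur at site 5 (T/C), site 6 (C/G), site 12 (C/G), site 13 (T/G).
17 of the 21 sites match, so the percent identity is 17/21 × 100 = 81.0%.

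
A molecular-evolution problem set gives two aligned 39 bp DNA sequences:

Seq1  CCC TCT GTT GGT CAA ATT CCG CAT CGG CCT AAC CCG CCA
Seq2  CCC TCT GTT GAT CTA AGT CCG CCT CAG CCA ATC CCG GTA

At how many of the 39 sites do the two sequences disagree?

The sequences differ at positions 11 (G/A), 14 (A/T), 17 (T/G), 23 (A/C), 26 (G/A), 30 (T/A), 32 (A/T), 37 (C/G), 38 (C/T).
That gives 9 mismatches out of 39 aligned sites, so the Hamming distance is 9.

9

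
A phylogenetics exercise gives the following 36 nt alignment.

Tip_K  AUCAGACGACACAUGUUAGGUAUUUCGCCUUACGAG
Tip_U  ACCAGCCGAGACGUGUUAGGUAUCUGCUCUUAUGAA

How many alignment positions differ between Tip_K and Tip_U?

Mismatches occur at site 2 (U→C), site 6 (A→C), site 10 (C→G), site 13 (A→G), site 24 (U→C), site 26 (C→G), site 27 (G→C), site 28 (C→U), site 33 (C→U), site 36 (G→A).
That gives 10 mismatches out of 36 aligned sites, so the Hamming distance is 10.

10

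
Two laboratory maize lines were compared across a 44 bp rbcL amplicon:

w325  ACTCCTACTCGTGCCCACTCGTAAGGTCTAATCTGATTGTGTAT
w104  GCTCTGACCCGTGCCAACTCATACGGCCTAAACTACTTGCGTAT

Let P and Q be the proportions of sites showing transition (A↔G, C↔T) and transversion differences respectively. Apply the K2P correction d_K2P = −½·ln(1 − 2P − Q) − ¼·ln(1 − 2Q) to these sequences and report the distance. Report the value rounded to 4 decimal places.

0.3471

The sequences differ at positions 1 (A/G, transition), 5 (C/T, transition), 6 (T/G, transversion), 9 (T/C, transition), 16 (C/A, transversion), 21 (G/A, transition), 24 (A/C, transversion), 27 (T/C, transition), 32 (T/A, transversion), 35 (G/A, transition), 36 (A/C, transversion), 40 (T/C, transition).
Of the 12 differences, 7 transitions and 5 transversions over 44 sites: P = 7/44 = 0.159091, Q = 5/44 = 0.113636.
d = −0.5·ln(0.568182) − 0.25·ln(0.772728) = −0.5·(-0.565313) − 0.25·(-0.257828) = 0.3471.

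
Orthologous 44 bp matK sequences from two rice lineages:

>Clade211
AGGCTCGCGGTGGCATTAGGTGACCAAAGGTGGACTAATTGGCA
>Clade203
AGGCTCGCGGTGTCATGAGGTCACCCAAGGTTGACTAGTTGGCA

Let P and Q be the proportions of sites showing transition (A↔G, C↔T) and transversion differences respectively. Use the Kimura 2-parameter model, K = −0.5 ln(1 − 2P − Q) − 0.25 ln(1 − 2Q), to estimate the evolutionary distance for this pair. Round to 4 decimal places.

0.1511

Differing sites — 13:G/T (Tv); 17:T/G (Tv); 22:G/C (Tv); 26:A/C (Tv); 32:G/T (Tv); 38:A/G (Ti).
Of the 6 differences, 1 transition and 5 transversions over 44 sites: P = 1/44 = 0.022727, Q = 5/44 = 0.113636.
d = −0.5·ln(0.840910) − 0.25·ln(0.772728) = −0.5·(-0.173271) − 0.25·(-0.257828) = 0.1511.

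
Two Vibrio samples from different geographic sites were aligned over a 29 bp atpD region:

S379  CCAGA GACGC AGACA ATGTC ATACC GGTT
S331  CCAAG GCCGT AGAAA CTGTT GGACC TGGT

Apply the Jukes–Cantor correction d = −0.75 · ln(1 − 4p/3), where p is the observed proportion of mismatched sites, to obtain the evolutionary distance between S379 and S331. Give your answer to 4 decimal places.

0.5285

The sequences differ at positions 4 (G/A), 5 (A/G), 7 (A/C), 10 (C/T), 14 (C/A), 16 (A/C), 20 (C/T), 21 (A/G), 22 (T/G), 26 (G/T), 28 (T/G).
p = 11/29 = 0.379310.
d = −0.75 · ln(1 − (4/3)·0.379310) = −0.75 · ln(0.494253) = −0.75 · (-0.704708) = 0.5285.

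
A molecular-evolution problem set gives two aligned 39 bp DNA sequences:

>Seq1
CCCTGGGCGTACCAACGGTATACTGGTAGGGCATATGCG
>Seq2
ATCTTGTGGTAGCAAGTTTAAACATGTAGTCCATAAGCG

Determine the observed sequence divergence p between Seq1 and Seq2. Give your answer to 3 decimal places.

0.385

The sequences differ at positions 1 (C/A), 2 (C/T), 5 (G/T), 7 (G/T), 8 (C/G), 12 (C/G), 16 (C/G), 17 (G/T), 18 (G/T), 21 (T/A), 24 (T/A), 25 (G/T), 30 (G/T), 31 (G/C), 36 (T/A).
There are 15 differences over 39 sites, so p = 15/39 = 0.385.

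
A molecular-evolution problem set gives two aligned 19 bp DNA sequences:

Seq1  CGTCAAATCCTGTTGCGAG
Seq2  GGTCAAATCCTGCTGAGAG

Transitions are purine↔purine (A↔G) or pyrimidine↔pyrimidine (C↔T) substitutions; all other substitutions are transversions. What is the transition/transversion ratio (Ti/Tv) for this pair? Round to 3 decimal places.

Differing sites — 1:C/G (Tv); 13:T/C (Ti); 16:C/A (Tv).
Of the 3 differences, 1 transition and 2 transversions, so Ti/Tv = 1/2 = 0.500.

0.500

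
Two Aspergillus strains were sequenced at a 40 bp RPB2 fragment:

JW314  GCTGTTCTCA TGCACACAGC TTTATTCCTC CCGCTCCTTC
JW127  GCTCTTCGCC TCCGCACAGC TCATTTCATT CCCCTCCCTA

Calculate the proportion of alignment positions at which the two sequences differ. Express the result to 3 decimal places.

0.325

Mismatches occur at site 4 (G→C), site 8 (T→G), site 10 (A→C), site 12 (G→C), site 14 (A→G), site 22 (T→C), site 23 (T→A), site 24 (A→T), site 28 (C→A), site 30 (C→T), site 33 (G→C), site 38 (T→C), site 40 (C→A).
There are 13 differences over 40 sites, so p = 13/40 = 0.325.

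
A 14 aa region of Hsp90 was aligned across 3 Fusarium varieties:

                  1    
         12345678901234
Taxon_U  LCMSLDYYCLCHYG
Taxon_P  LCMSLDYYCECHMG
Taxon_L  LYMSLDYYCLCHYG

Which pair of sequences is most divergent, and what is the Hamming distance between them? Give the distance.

3

Pairwise Hamming distances:
  Taxon_U vs Taxon_P: 2
  Taxon_U vs Taxon_L: 1
  Taxon_P vs Taxon_L: 3
The largest is 3, between Taxon_P and Taxon_L.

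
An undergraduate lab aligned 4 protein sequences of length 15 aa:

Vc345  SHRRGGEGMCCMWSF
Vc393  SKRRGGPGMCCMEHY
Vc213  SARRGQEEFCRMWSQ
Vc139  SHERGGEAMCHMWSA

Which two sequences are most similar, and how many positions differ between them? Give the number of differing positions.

Pairwise Hamming distances:
  Vc345 vs Vc393: 5
  Vc345 vs Vc213: 6
  Vc345 vs Vc139: 4
  Vc393 vs Vc213: 9
  Vc393 vs Vc139: 8
  Vc213 vs Vc139: 7
The smallest is 4, between Vc345 and Vc139.

4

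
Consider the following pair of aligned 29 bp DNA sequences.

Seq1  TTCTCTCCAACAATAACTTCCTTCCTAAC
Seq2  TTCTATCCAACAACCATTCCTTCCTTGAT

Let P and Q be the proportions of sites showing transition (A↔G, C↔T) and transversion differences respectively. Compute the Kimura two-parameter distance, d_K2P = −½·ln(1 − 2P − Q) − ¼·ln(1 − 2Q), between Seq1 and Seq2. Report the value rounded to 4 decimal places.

0.5218

Differing sites — 5:C/A (Tv); 14:T/C (Ti); 15:A/C (Tv); 17:C/T (Ti); 19:T/C (Ti); 21:C/T (Ti); 23:T/C (Ti); 25:C/T (Ti); 27:A/G (Ti); 29:C/T (Ti).
Of the 10 differences, 8 transitions and 2 transversions over 29 sites: P = 8/29 = 0.275862, Q = 2/29 = 0.068966.
d = −0.5·ln(0.379310) − 0.25·ln(0.862068) = −0.5·(-0.969401) − 0.25·(-0.148421) = 0.5218.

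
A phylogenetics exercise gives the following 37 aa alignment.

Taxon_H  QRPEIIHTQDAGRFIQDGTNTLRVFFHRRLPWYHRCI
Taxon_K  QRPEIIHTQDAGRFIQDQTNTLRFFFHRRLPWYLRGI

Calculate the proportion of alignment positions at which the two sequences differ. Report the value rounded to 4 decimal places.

The sequences differ at positions 18 (G/Q), 24 (V/F), 34 (H/L), 36 (C/G).
There are 4 differences over 37 sites, so p = 4/37 = 0.1081.

0.1081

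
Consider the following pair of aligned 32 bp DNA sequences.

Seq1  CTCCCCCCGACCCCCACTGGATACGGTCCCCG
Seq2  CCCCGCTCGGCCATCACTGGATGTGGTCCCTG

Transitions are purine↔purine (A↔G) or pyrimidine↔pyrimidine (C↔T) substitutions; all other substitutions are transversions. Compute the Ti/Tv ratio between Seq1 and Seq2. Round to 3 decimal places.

Mismatches occur at site 2 (T→C, transition), site 5 (C→G, transversion), site 7 (C→T, transition), site 10 (A→G, transition), site 13 (C→A, transversion), site 14 (C→T, transition), site 23 (A→G, transition), site 24 (C→T, transition), site 31 (C→T, transition).
Of the 9 differences, 7 transitions and 2 transversions, so Ti/Tv = 7/2 = 3.500.

3.500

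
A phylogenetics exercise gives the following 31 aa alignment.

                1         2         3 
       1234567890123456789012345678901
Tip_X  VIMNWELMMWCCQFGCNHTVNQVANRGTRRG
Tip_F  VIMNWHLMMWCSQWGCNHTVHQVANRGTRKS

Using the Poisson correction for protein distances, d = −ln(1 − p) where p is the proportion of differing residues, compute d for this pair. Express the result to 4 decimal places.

Mismatches occur at site 6 (E↔H), site 12 (C↔S), site 14 (F↔W), site 21 (N↔H), site 30 (R↔K), site 31 (G↔S).
p = 6/31 = 0.193548.
d = −ln(1 − 0.193548) = −ln(0.806452) = 0.2151.

0.2151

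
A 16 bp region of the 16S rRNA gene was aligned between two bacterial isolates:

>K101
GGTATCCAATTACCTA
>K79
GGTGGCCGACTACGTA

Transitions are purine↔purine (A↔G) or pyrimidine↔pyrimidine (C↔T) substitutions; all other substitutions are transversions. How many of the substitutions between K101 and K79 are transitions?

The sequences differ at positions 4 (A/G, transition), 5 (T/G, transversion), 8 (A/G, transition), 10 (T/C, transition), 14 (C/G, transversion).
Of the 5 differences, 3 transitions and 2 transversions, so the answer is 3.

3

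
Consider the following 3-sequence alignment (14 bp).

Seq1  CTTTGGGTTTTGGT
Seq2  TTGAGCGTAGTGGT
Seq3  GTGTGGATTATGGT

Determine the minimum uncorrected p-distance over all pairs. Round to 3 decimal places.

0.286

Pairwise Hamming distances:
  Seq1 vs Seq2: 6
  Seq1 vs Seq3: 4
  Seq2 vs Seq3: 6
The smallest is 4 mismatches, between Seq1 and Seq3; p = 4/14 = 0.286.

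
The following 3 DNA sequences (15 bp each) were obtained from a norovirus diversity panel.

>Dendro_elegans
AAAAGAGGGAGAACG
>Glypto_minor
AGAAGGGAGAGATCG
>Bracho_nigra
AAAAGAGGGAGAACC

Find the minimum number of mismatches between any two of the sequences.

1

Pairwise Hamming distances:
  Dendro_elegans vs Glypto_minor: 4
  Dendro_elegans vs Bracho_nigra: 1
  Glypto_minor vs Bracho_nigra: 5
The smallest is 1, between Dendro_elegans and Bracho_nigra.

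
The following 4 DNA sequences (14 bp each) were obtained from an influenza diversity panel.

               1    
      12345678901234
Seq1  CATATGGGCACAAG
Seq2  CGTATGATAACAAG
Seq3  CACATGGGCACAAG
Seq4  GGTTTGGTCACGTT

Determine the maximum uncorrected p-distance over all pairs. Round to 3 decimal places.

0.571

Pairwise Hamming distances:
  Seq1 vs Seq2: 4
  Seq1 vs Seq3: 1
  Seq1 vs Seq4: 7
  Seq2 vs Seq3: 5
  Seq2 vs Seq4: 7
  Seq3 vs Seq4: 8
The largest is 8 mismatches, between Seq3 and Seq4; p = 8/14 = 0.571.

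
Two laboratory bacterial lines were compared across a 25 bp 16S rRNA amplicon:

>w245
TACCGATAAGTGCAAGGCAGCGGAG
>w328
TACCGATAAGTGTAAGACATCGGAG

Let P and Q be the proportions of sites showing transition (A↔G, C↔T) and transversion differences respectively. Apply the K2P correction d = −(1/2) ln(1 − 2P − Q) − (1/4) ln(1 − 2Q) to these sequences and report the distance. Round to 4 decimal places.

The sequences differ at positions 13 (C/T, transition), 17 (G/A, transition), 20 (G/T, transversion).
Of the 3 differences, 2 transitions and 1 transversion over 25 sites: P = 2/25 = 0.080000, Q = 1/25 = 0.040000.
d = −0.5·ln(0.800000) − 0.25·ln(0.920000) = −0.5·(-0.223144) − 0.25·(-0.083382) = 0.1324.

0.1324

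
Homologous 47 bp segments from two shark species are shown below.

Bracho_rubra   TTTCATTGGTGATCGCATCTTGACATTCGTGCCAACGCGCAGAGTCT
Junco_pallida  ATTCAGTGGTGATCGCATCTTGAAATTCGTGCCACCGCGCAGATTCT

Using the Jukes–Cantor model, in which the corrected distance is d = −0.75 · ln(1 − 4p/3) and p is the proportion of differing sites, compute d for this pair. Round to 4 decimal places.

Differing sites — 1:T/A; 6:T/G; 24:C/A; 35:A/C; 44:G/T.
p = 5/47 = 0.106383.
d = −0.75 · ln(1 − (4/3)·0.106383) = −0.75 · ln(0.858156) = −0.75 · (-0.152969) = 0.1147.

0.1147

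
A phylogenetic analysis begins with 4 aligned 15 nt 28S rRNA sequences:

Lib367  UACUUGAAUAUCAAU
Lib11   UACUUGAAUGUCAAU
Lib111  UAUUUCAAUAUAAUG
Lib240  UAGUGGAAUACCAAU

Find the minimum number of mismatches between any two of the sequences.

1

Pairwise Hamming distances:
  Lib367 vs Lib11: 1
  Lib367 vs Lib111: 5
  Lib367 vs Lib240: 3
  Lib11 vs Lib111: 6
  Lib11 vs Lib240: 4
  Lib111 vs Lib240: 7
The smallest is 1, between Lib367 and Lib11.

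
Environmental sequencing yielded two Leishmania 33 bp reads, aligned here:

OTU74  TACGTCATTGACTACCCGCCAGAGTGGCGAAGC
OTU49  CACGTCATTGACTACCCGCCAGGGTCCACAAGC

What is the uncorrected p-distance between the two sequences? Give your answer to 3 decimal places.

0.182

Differing sites — 1:T/C; 23:A/G; 26:G/C; 27:G/C; 28:C/A; 29:G/C.
There are 6 differences over 33 sites, so p = 6/33 = 0.182.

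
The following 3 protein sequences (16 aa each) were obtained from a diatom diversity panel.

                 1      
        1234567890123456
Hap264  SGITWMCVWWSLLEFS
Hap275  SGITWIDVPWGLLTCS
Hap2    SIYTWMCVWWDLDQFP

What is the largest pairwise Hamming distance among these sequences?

10

Pairwise Hamming distances:
  Hap264 vs Hap275: 6
  Hap264 vs Hap2: 6
  Hap275 vs Hap2: 10
The largest is 10, between Hap275 and Hap2.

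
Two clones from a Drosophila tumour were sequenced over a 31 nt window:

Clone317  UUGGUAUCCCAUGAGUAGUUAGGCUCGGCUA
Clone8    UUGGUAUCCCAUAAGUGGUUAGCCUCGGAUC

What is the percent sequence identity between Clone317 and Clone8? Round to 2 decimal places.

83.87%

The sequences differ at positions 13 (G/A), 17 (A/G), 23 (G/C), 29 (C/A), 31 (A/C).
26 of the 31 sites match, so the percent identity is 26/31 × 100 = 83.87%.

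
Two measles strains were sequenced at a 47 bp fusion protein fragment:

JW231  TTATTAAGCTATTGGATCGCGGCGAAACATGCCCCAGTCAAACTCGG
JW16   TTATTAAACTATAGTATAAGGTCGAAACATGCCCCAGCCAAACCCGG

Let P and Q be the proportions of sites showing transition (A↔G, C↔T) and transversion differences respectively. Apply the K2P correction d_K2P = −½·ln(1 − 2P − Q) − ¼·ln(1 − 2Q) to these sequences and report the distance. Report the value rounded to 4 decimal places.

0.2217

Mismatches occur at site 8 (G/A, transition), site 13 (T/A, transversion), site 15 (G/T, transversion), site 18 (C/A, transversion), site 19 (G/A, transition), site 20 (C/G, transversion), site 22 (G/T, transversion), site 38 (T/C, transition), site 44 (T/C, transition).
Of the 9 differences, 4 transitions and 5 transversions over 47 sites: P = 4/47 = 0.085106, Q = 5/47 = 0.106383.
d = −0.5·ln(0.723405) − 0.25·ln(0.787234) = −0.5·(-0.323786) − 0.25·(-0.239230) = 0.2217.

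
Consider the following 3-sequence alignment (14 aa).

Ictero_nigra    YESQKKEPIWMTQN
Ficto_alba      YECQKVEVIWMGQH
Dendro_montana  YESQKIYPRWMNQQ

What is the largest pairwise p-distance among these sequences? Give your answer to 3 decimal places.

0.500

Pairwise Hamming distances:
  Ictero_nigra vs Ficto_alba: 5
  Ictero_nigra vs Dendro_montana: 5
  Ficto_alba vs Dendro_montana: 7
The largest is 7 mismatches, between Ficto_alba and Dendro_montana; p = 7/14 = 0.500.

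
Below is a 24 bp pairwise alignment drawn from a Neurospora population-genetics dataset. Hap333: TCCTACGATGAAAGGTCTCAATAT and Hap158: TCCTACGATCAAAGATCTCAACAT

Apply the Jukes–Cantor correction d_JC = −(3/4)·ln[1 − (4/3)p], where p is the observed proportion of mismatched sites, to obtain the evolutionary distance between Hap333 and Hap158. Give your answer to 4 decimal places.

Mismatches occur at site 10 (G↔C), site 15 (G↔A), site 22 (T↔C).
p = 3/24 = 0.125000.
d = −0.75 · ln(1 − (4/3)·0.125000) = −0.75 · ln(0.833333) = −0.75 · (-0.182322) = 0.1367.

0.1367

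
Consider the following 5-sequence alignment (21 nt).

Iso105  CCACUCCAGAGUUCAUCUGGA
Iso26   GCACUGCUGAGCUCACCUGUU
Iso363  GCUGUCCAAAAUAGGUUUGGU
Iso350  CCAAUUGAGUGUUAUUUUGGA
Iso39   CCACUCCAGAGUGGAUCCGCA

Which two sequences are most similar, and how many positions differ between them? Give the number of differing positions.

Pairwise Hamming distances:
  Iso105 vs Iso26: 7
  Iso105 vs Iso363: 10
  Iso105 vs Iso350: 7
  Iso105 vs Iso39: 4
  Iso26 vs Iso363: 13
  Iso26 vs Iso350: 13
  Iso26 vs Iso39: 10
  Iso363 vs Iso350: 12
  Iso363 vs Iso39: 11
  Iso350 vs Iso39: 10
The smallest is 4, between Iso105 and Iso39.

4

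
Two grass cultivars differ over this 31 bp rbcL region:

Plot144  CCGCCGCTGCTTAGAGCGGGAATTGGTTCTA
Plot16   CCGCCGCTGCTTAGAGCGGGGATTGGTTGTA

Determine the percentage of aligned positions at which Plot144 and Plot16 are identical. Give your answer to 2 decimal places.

The sequences differ at positions 21 (A/G), 29 (C/G).
29 of the 31 sites match, so the percent identity is 29/31 × 100 = 93.55%.

93.55%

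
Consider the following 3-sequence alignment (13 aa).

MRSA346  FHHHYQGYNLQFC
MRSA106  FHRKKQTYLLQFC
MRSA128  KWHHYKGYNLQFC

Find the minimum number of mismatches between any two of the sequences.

Pairwise Hamming distances:
  MRSA346 vs MRSA106: 5
  MRSA346 vs MRSA128: 3
  MRSA106 vs MRSA128: 8
The smallest is 3, between MRSA346 and MRSA128.

3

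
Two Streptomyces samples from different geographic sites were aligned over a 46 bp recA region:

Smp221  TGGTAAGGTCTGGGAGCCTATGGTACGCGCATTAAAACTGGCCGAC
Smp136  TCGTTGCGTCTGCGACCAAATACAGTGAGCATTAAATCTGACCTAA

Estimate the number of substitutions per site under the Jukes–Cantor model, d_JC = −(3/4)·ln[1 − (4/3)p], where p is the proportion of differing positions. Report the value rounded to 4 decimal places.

0.5532

Differing sites — 2:G/C; 5:A/T; 6:A/G; 7:G/C; 13:G/C; 16:G/C; 18:C/A; 19:T/A; 22:G/A; 23:G/C; 24:T/A; 25:A/G; 26:C/T; 28:C/A; 37:A/T; 41:G/A; 44:G/T; 46:C/A.
p = 18/46 = 0.391304.
d = −0.75 · ln(1 − (4/3)·0.391304) = −0.75 · ln(0.478261) = −0.75 · (-0.737599) = 0.5532.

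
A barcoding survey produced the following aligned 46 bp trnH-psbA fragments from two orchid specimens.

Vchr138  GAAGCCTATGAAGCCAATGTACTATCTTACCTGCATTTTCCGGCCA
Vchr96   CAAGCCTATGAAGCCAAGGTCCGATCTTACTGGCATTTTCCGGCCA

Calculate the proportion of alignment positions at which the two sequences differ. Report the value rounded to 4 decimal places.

0.1304

The sequences differ at positions 1 (G/C), 18 (T/G), 21 (A/C), 23 (T/G), 31 (C/T), 32 (T/G).
There are 6 differences over 46 sites, so p = 6/46 = 0.1304.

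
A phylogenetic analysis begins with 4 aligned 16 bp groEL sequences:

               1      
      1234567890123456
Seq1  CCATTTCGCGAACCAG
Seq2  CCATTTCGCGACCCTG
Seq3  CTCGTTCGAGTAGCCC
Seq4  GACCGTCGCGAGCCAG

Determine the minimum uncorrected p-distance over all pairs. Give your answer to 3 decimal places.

0.125

Pairwise Hamming distances:
  Seq1 vs Seq2: 2
  Seq1 vs Seq3: 8
  Seq1 vs Seq4: 6
  Seq2 vs Seq3: 9
  Seq2 vs Seq4: 7
  Seq3 vs Seq4: 10
The smallest is 2 mismatches, between Seq1 and Seq2; p = 2/16 = 0.125.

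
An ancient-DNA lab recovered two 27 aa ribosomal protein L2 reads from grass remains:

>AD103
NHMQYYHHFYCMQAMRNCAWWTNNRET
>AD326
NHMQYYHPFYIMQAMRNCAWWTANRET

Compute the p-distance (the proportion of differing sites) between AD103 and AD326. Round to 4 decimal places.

0.1111

Mismatches occur at site 8 (H↔P), site 11 (C↔I), site 23 (N↔A).
There are 3 differences over 27 sites, so p = 3/27 = 0.1111.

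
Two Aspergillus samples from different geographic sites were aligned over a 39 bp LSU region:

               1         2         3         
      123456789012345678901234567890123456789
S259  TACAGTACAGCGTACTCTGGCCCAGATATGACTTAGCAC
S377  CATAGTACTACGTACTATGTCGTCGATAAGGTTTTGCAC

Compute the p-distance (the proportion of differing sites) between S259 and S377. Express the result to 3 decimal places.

0.333

Differing sites — 1:T/C; 3:C/T; 9:A/T; 10:G/A; 17:C/A; 20:G/T; 22:C/G; 23:C/T; 24:A/C; 29:T/A; 31:A/G; 32:C/T; 35:A/T.
There are 13 differences over 39 sites, so p = 13/39 = 0.333.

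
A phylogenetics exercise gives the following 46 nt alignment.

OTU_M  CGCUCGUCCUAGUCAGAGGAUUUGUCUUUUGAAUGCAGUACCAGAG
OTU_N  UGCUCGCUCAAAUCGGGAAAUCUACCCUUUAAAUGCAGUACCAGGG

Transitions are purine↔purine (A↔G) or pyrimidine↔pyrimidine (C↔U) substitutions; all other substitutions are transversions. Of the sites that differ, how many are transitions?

The sequences differ at positions 1 (C/U, transition), 7 (U/C, transition), 8 (C/U, transition), 10 (U/A, transversion), 12 (G/A, transition), 15 (A/G, transition), 17 (A/G, transition), 18 (G/A, transition), 19 (G/A, transition), 22 (U/C, transition), 24 (G/A, transition), 25 (U/C, transition), 27 (U/C, transition), 31 (G/A, transition), 45 (A/G, transition).
Of the 15 differences, 14 transitions and 1 transversion, so the answer is 14.

14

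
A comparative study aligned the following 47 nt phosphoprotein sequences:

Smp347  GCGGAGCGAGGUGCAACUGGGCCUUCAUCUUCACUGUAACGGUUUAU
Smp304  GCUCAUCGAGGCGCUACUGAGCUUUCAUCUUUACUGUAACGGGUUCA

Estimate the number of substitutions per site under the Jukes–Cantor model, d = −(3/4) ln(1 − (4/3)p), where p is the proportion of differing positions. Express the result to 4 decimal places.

Mismatches occur at site 3 (G/U), site 4 (G/C), site 6 (G/U), site 12 (U/C), site 15 (A/U), site 20 (G/A), site 23 (C/U), site 32 (C/U), site 43 (U/G), site 46 (A/C), site 47 (U/A).
p = 11/47 = 0.234043.
d = −0.75 · ln(1 − (4/3)·0.234043) = −0.75 · ln(0.687943) = −0.75 · (-0.374049) = 0.2805.

0.2805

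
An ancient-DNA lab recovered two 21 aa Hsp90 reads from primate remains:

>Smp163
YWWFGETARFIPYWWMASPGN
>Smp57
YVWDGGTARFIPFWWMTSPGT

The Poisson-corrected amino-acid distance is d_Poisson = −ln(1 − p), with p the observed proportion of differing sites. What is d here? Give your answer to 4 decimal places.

Mismatches occur at site 2 (W↔V), site 4 (F↔D), site 6 (E↔G), site 13 (Y↔F), site 17 (A↔T), site 21 (N↔T).
p = 6/21 = 0.285714.
d = −ln(1 − 0.285714) = −ln(0.714286) = 0.3365.

0.3365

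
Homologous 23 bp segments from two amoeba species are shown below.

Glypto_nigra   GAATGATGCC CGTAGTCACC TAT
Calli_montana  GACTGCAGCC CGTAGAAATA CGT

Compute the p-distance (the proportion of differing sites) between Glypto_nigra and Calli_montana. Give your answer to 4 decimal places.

Differing sites — 3:A/C; 6:A/C; 7:T/A; 16:T/A; 17:C/A; 19:C/T; 20:C/A; 21:T/C; 22:A/G.
There are 9 differences over 23 sites, so p = 9/23 = 0.3913.

0.3913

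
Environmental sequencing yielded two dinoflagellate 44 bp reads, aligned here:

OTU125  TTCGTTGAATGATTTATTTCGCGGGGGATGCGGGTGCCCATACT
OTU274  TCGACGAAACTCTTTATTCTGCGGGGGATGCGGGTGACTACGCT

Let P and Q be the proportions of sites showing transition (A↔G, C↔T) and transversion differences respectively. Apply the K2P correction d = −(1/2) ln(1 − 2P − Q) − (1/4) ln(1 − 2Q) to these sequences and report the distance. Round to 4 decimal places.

Mismatches occur at site 2 (T↔C, transition), site 3 (C↔G, transversion), site 4 (G↔A, transition), site 5 (T↔C, transition), site 6 (T↔G, transversion), site 7 (G↔A, transition), site 10 (T↔C, transition), site 11 (G↔T, transversion), site 12 (A↔C, transversion), site 19 (T↔C, transition), site 20 (C↔T, transition), site 37 (C↔A, transversion), site 39 (C↔T, transition), site 41 (T↔C, transition), site 42 (A↔G, transition).
Of the 15 differences, 10 transitions and 5 transversions over 44 sites: P = 10/44 = 0.227273, Q = 5/44 = 0.113636.
d = −0.5·ln(0.431818) − 0.25·ln(0.772728) = −0.5·(-0.839751) − 0.25·(-0.257828) = 0.4843.

0.4843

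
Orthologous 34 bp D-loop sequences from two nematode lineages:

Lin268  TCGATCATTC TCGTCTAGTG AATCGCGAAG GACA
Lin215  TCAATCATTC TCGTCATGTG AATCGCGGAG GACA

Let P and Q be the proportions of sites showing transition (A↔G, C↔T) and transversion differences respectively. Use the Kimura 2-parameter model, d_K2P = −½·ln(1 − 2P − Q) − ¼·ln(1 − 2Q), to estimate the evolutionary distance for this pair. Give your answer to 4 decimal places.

The sequences differ at positions 3 (G/A, transition), 16 (T/A, transversion), 17 (A/T, transversion), 28 (A/G, transition).
Of the 4 differences, 2 transitions and 2 transversions over 34 sites: P = 2/34 = 0.058824, Q = 2/34 = 0.058824.
d = −0.5·ln(0.823528) − 0.25·ln(0.882352) = −0.5·(-0.194158) − 0.25·(-0.125164) = 0.1284.

0.1284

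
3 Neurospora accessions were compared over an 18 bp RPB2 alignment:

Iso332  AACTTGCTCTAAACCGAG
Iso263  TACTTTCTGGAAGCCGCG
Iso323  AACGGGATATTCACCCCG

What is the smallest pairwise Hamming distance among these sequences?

Pairwise Hamming distances:
  Iso332 vs Iso263: 6
  Iso332 vs Iso323: 8
  Iso263 vs Iso323: 11
The smallest is 6, between Iso332 and Iso263.

6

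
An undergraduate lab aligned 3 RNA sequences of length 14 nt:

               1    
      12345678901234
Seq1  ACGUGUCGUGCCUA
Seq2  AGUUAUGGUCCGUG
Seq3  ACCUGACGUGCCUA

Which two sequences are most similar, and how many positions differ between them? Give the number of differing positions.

Pairwise Hamming distances:
  Seq1 vs Seq2: 7
  Seq1 vs Seq3: 2
  Seq2 vs Seq3: 8
The smallest is 2, between Seq1 and Seq3.

2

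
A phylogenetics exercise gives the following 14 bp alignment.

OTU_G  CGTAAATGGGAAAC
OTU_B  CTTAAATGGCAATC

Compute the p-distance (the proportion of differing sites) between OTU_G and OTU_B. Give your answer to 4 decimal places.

0.2143

The sequences differ at positions 2 (G/T), 10 (G/C), 13 (A/T).
There are 3 differences over 14 sites, so p = 3/14 = 0.2143.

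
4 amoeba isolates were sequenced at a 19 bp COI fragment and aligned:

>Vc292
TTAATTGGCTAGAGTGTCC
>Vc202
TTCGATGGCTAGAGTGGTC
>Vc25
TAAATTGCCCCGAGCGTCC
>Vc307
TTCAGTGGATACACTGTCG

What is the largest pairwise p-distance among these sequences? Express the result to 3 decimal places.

Pairwise Hamming distances:
  Vc292 vs Vc202: 5
  Vc292 vs Vc25: 5
  Vc292 vs Vc307: 6
  Vc202 vs Vc25: 10
  Vc202 vs Vc307: 8
  Vc25 vs Vc307: 11
The largest is 11 mismatches, between Vc25 and Vc307; p = 11/19 = 0.579.

0.579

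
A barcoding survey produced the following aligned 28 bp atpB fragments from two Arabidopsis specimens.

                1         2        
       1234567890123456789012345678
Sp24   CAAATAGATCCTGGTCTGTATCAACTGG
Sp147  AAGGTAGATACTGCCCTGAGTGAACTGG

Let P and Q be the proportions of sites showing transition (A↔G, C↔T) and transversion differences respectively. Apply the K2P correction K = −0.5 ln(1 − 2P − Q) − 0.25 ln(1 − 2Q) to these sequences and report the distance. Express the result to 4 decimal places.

0.4225

The sequences differ at positions 1 (C/A, transversion), 3 (A/G, transition), 4 (A/G, transition), 10 (C/A, transversion), 14 (G/C, transversion), 15 (T/C, transition), 19 (T/A, transversion), 20 (A/G, transition), 22 (C/G, transversion).
Of the 9 differences, 4 transitions and 5 transversions over 28 sites: P = 4/28 = 0.142857, Q = 5/28 = 0.178571.
d = −0.5·ln(0.535715) − 0.25·ln(0.642858) = −0.5·(-0.624153) − 0.25·(-0.441831) = 0.4225.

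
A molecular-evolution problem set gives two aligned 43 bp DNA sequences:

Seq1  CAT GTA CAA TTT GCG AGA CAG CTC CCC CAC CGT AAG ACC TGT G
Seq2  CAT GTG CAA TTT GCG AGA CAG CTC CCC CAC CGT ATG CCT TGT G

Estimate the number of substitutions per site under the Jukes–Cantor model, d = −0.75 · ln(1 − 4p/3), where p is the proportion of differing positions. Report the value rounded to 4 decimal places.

0.0993

Differing sites — 6:A/G; 35:A/T; 37:A/C; 39:C/T.
p = 4/43 = 0.093023.
d = −0.75 · ln(1 − (4/3)·0.093023) = −0.75 · ln(0.875969) = −0.75 · (-0.132425) = 0.0993.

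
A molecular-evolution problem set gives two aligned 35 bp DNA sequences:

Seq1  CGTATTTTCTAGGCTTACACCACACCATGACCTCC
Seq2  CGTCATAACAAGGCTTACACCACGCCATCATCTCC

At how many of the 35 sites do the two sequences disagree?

8

The sequences differ at positions 4 (A/C), 5 (T/A), 7 (T/A), 8 (T/A), 10 (T/A), 24 (A/G), 29 (G/C), 31 (C/T).
That gives 8 mismatches out of 35 aligned sites, so the Hamming distance is 8.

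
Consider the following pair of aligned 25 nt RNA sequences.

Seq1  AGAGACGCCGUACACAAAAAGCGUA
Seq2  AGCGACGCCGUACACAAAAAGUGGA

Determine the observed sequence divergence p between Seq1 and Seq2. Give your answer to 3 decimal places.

Differing sites — 3:A/C; 22:C/U; 24:U/G.
There are 3 differences over 25 sites, so p = 3/25 = 0.120.

0.120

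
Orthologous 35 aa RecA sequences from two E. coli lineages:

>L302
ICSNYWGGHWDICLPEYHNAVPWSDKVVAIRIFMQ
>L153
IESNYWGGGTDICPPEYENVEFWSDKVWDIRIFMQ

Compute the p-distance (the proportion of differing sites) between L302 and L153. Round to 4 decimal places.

Differing sites — 2:C/E; 9:H/G; 10:W/T; 14:L/P; 18:H/E; 20:A/V; 21:V/E; 22:P/F; 28:V/W; 29:A/D.
There are 10 differences over 35 sites, so p = 10/35 = 0.2857.

0.2857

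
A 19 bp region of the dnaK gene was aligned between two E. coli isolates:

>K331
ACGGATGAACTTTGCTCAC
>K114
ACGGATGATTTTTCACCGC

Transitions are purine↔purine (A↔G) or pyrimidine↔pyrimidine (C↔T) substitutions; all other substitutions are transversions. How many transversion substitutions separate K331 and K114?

Differing sites — 9:A/T (Tv); 10:C/T (Ti); 14:G/C (Tv); 15:C/A (Tv); 16:T/C (Ti); 18:A/G (Ti).
Of the 6 differences, 3 transitions and 3 transversions, so the answer is 3.

3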